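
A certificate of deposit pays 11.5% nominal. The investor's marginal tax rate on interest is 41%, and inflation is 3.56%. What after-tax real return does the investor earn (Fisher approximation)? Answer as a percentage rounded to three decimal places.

3.225%

After-tax nominal return = 11.5% × (1 − 0.41) = 6.7850%.
r ≈ 6.7850% − 3.56% → 3.225%.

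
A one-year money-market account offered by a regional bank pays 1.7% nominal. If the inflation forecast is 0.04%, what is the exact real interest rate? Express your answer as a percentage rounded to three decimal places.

1 + r = 1.01700 / 1.00040 = 1.016593
r = 1.016593 − 1 = 1.6593%, i.e. 1.659%.

1.659%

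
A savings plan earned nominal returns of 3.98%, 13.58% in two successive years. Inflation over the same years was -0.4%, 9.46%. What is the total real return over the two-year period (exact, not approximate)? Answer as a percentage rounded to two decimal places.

8.33%

Compound the nominal returns: 1.0398 × 1.1358 = 1.181005.
Compound inflation: 0.9960 × 1.0946 = 1.090222.
Deflate: 1.181005 / 1.090222 = 1.083270.
Total real return = 1.083270 − 1 → 8.33%.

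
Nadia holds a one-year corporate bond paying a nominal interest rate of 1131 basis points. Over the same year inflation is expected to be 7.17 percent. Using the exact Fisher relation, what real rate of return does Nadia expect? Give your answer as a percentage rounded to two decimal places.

3.86%

1 + r = 1.11310 / 1.07170 = 1.038630
r = 1.038630 − 1 = 3.8630%, i.e. 3.86%.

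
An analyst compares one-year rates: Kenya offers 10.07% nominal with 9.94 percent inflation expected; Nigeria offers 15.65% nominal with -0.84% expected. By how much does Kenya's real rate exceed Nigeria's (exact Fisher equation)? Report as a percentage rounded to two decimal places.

-16.51%

Kenya: (1 + 0.1007)/(1 + 0.0994) − 1 = 0.1182%
Nigeria: (1 + 0.1565)/(1 − 0.0084) − 1 = 16.6297%
Differential = 0.1182% − 16.6297% = -16.5114% → -16.51%.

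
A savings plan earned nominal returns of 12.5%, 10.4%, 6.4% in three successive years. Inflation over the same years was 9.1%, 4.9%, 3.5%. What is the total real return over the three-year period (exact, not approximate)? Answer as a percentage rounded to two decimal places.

11.56%

Nominal growth factor = 1.1250 × 1.1040 × 1.0640 = 1.321488
Price-level growth factor = 1.0910 × 1.0490 × 1.0350 = 1.184515
Real growth factor = 1.321488 / 1.184515 = 1.115636
Total real return = 1.115636 − 1 → 11.56%.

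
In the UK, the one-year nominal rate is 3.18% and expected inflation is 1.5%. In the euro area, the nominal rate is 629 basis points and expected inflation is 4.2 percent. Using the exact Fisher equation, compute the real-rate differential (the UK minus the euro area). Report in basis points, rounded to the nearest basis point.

The UK: (1 + 0.0318)/(1 + 0.0150) − 1 = 1.6552%
The euro area: (1 + 0.0629)/(1 + 0.0420) − 1 = 2.0058%
Differential = 1.6552% − 2.0058% = -0.3506% → -35 basis points.

-35 basis points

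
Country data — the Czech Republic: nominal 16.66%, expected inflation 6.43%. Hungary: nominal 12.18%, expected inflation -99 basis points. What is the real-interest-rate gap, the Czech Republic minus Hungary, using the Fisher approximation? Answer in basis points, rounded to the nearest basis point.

-294 basis points

The Czech Republic: 16.66% − 6.43% = 10.230%
Hungary: 12.18% − (-0.99%) = 13.170%
Differential = -2.940% → -294 basis points.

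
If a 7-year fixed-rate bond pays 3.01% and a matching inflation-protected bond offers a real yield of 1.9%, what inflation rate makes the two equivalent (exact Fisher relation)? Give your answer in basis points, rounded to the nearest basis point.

109 basis points

(1 + π) = (1 + i)/(1 + r) = 1.03010 / 1.01900 = 1.010893
Break-even inflation = 1.010893 − 1 → 109 basis points.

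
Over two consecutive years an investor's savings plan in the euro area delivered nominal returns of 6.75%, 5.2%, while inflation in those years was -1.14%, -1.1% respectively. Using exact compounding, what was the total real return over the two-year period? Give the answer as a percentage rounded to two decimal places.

Nominal growth factor = 1.0675 × 1.0520 = 1.123010
Price-level growth factor = 0.9886 × 0.9890 = 0.977725
Real growth factor = 1.123010 / 0.977725 = 1.148594
Total real return = 1.148594 − 1 → 14.86%.

14.86%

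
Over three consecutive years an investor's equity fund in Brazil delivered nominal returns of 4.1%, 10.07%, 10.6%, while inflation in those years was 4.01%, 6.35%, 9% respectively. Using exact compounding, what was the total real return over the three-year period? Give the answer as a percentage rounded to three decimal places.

5.108%

Nominal growth factor = 1.0410 × 1.1007 × 1.1060 = 1.267287
Price-level growth factor = 1.0401 × 1.0635 × 1.0900 = 1.205700
Real growth factor = 1.267287 / 1.205700 = 1.051080
Total real return = 1.051080 − 1 → 5.108%.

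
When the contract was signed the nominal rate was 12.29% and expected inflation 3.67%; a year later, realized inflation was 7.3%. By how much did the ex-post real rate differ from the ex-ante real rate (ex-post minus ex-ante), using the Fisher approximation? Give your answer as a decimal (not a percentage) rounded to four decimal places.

-0.0363

Ex-ante: 12.29% − 3.67% = 8.620%
Ex-post: 12.29% − 7.3% = 4.990%
Difference (ex-post − ex-ante) = -3.6300% → -0.0363.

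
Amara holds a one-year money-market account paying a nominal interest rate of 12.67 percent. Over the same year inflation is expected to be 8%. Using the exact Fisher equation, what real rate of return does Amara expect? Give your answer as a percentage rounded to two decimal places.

1 + r = 1.12670 / 1.08000 = 1.043241
r = 1.043241 − 1 = 4.3241%, i.e. 4.32%.

4.32%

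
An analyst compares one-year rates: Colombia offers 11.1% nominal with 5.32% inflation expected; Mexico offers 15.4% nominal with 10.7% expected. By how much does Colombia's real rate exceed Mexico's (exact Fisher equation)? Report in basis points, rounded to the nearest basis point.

124 basis points

Colombia: (1 + 0.1110)/(1 + 0.0532) − 1 = 5.4880%
Mexico: (1 + 0.1540)/(1 + 0.1070) − 1 = 4.2457%
Differential = 5.4880% − 4.2457% = 1.2423% → 124 basis points.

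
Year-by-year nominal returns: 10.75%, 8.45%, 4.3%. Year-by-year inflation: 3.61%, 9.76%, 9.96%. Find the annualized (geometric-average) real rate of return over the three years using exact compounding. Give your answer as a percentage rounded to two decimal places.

0.06%

Nominal growth factor = 1.1075 × 1.0845 × 1.0430 = 1.25273035
Price-level growth factor = 1.0361 × 1.0976 × 1.0996 = 1.25049081
Real growth factor = 1.25273035 / 1.25049081 = 1.00179093
Annualized real rate = 1.00179093^(1/3) − 1 = 0.0597% → 0.06%.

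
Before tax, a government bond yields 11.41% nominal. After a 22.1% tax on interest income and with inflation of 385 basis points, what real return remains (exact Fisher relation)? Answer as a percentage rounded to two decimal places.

After-tax nominal return = 11.41% × (1 − 0.221) = 8.88839%.
1 + r = 1.0888839 / 1.03850 = 1.048516
After-tax real rate = 1.048516 − 1 → 4.85%.

4.85%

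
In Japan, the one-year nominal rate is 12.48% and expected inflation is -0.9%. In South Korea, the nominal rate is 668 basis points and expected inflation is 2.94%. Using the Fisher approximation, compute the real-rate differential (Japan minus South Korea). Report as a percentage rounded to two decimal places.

Japan: 12.48% − (-0.9%) = 13.380%
South Korea: 6.68% − 2.94% = 3.740%
Differential = 9.640% → 9.64%.

9.64%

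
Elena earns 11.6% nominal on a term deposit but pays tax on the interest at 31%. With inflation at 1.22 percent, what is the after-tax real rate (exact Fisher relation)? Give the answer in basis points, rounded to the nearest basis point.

After-tax nominal return = 11.6% × (1 − 0.31) = 8.0040%.
1 + r = 1.08004 / 1.01220 = 1.067022
After-tax real rate = 1.067022 − 1 → 670 basis points.

670 basis points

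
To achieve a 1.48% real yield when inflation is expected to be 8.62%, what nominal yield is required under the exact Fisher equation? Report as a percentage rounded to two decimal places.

10.23%

(1 + i) = (1 + r)(1 + π) = 1.01480 × 1.08620 = 1.10227576
i = 1.10227576 − 1, so the required nominal rate is 10.23%.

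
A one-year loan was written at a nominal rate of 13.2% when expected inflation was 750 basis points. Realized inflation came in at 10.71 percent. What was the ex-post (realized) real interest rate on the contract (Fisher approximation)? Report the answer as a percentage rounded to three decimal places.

Ex-post: 13.2% − 10.71% = 2.490%
So the realized real rate is 2.490%.

2.490%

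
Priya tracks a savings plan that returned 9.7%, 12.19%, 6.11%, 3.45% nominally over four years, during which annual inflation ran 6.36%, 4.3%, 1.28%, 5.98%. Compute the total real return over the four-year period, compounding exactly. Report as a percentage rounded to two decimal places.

Nominal growth factor = 1.0970 × 1.1219 × 1.0611 × 1.0345 = 1.350976
Price-level growth factor = 1.0636 × 1.0430 × 1.0128 × 1.0598 = 1.190722
Real growth factor = 1.350976 / 1.190722 = 1.134586
Total real return = 1.134586 − 1 → 13.46%.

13.46%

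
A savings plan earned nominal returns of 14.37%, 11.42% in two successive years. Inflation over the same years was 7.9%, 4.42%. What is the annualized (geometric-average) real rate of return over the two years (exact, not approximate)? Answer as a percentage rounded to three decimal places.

6.349%

Compound the nominal returns: 1.1437 × 1.1142 = 1.27431054.
Compound inflation: 1.0790 × 1.0442 = 1.12669180.
Deflate: 1.27431054 / 1.12669180 = 1.13101963.
Annualized real rate = 1.13101963^(1/2) − 1 = 6.3494% → 6.349%.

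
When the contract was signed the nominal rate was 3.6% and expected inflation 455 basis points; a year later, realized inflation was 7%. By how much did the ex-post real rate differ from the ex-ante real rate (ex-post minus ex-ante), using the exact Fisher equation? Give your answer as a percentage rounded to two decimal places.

-2.27%

Ex-ante: (1 + 0.0360)/(1 + 0.0455) − 1 = -0.9087%
Ex-post: (1 + 0.0360)/(1 + 0.0700) − 1 = -3.1776%
Difference (ex-post − ex-ante) = -2.2689% → -2.27%.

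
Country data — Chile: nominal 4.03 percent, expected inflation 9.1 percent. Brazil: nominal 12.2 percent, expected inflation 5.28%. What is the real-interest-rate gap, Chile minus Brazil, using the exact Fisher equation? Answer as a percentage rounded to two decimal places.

-11.22%

Chile: (1 + 0.0403)/(1 + 0.0910) − 1 = -4.6471%
Brazil: (1 + 0.1220)/(1 + 0.0528) − 1 = 6.5729%
Differential = -4.6471% − 6.5729% = -11.2201% → -11.22%.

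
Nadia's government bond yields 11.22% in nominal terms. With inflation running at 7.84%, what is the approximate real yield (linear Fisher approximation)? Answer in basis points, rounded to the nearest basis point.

r ≈ i − π = 11.22% − 7.84% = 338 basis points.

338 basis points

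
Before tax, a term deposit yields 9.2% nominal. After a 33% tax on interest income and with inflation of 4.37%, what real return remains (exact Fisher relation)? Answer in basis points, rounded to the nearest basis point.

172 basis points

After-tax nominal return = 9.2% × (1 − 0.33) = 6.1640%.
1 + r = 1.06164 / 1.04370 = 1.017189
After-tax real rate = 1.017189 − 1 → 172 basis points.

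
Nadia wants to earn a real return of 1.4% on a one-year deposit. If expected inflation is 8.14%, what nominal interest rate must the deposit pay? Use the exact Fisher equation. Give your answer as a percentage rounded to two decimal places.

(1 + i) = (1 + r)(1 + π) = 1.01400 × 1.08140 = 1.0965396
i = 1.0965396 − 1, so the required nominal rate is 9.65%.

9.65%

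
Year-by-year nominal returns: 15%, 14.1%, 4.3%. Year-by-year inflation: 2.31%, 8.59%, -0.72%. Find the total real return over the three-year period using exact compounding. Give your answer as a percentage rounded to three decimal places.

Compound the nominal returns: 1.1500 × 1.1410 × 1.0430 = 1.368572.
Compound inflation: 1.0231 × 1.0859 × 0.9928 = 1.102985.
Deflate: 1.368572 / 1.102985 = 1.240789.
Total real return = 1.240789 − 1 → 24.079%.

24.079%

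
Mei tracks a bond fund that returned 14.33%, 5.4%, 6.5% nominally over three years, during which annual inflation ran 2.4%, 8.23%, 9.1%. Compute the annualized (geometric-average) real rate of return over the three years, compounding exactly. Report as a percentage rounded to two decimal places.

2.01%

Nominal growth factor = 1.1433 × 1.0540 × 1.0650 = 1.28336568
Price-level growth factor = 1.0240 × 1.0823 × 1.0910 = 1.20912824
Real growth factor = 1.28336568 / 1.20912824 = 1.06139749
Annualized real rate = 1.06139749^(1/3) − 1 = 2.0061% → 2.01%.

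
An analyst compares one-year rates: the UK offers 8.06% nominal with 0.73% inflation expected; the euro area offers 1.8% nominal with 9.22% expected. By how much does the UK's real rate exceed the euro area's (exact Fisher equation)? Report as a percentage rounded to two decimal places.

The UK: (1 + 0.0806)/(1 + 0.0073) − 1 = 7.2769%
The euro area: (1 + 0.0180)/(1 + 0.0922) − 1 = -6.7936%
Differential = 7.2769% − (-6.7936%) = 14.0705% → 14.07%.

14.07%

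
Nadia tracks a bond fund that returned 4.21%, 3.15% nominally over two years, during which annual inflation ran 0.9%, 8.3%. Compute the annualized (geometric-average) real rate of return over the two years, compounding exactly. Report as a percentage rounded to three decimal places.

-0.819%

Nominal growth factor = 1.0421 × 1.0315 = 1.07492615
Price-level growth factor = 1.0090 × 1.0830 = 1.09274700
Real growth factor = 1.07492615 / 1.09274700 = 0.98369170
Annualized real rate = 0.98369170^(1/2) − 1 = -0.8188% → -0.819%.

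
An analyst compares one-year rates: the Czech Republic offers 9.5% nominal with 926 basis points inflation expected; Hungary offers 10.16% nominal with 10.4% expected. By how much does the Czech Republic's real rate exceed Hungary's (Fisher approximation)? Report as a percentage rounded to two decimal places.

0.48%

The Czech Republic: 9.5% − 9.26% = 0.240%
Hungary: 10.16% − 10.4% = -0.240%
Differential = 0.480% → 0.48%.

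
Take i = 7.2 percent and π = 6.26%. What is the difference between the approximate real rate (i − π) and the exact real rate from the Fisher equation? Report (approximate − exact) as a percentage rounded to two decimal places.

0.06%

Approximate: r ≈ 7.200% − 6.260% = 0.9400%
Exact: (1 + 0.0720)/(1 + 0.0626) − 1 = 0.8846%
Error = 0.9400% − 0.8846% = 0.0554% → 0.06%.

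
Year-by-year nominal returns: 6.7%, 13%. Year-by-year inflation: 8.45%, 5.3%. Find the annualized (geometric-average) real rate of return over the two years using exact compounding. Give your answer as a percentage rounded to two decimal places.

2.75%

Nominal growth factor = 1.0670 × 1.1300 = 1.20571000
Price-level growth factor = 1.0845 × 1.0530 = 1.14197850
Real growth factor = 1.20571000 / 1.14197850 = 1.05580797
Annualized real rate = 1.05580797^(1/2) − 1 = 2.7525% → 2.75%.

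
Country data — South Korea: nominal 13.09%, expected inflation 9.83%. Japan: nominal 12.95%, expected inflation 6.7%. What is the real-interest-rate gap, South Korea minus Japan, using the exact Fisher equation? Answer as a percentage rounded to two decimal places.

-2.89%

South Korea: (1 + 0.1309)/(1 + 0.0983) − 1 = 2.9682%
Japan: (1 + 0.1295)/(1 + 0.0670) − 1 = 5.8575%
Differential = 2.9682% − 5.8575% = -2.8893% → -2.89%.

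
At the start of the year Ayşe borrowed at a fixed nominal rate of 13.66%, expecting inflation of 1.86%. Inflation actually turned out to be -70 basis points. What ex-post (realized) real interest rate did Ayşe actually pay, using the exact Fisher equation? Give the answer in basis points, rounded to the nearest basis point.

1446 basis points

Ex-post: (1 + 0.1366)/(1 − 0.0070) − 1 = 14.4612%
So the realized real rate is 1446 basis points.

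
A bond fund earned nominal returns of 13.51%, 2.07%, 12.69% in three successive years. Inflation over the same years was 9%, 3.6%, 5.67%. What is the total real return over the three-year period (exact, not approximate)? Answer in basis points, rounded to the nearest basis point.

942 basis points

Nominal growth factor = 1.1351 × 1.0207 × 1.1269 = 1.305622
Price-level growth factor = 1.0900 × 1.0360 × 1.0567 = 1.193268
Real growth factor = 1.305622 / 1.193268 = 1.094157
Total real return = 1.094157 − 1 → 942 basis points.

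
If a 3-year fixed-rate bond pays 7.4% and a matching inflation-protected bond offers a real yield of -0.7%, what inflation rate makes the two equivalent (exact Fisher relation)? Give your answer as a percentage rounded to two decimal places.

(1 + π) = (1 + i)/(1 + r) = 1.07400 / 0.99300 = 1.081571
Break-even inflation = 1.081571 − 1 → 8.16%.

8.16%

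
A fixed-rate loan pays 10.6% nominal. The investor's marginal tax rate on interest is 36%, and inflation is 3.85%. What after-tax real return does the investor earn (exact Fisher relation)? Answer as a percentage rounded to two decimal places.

2.83%

After-tax nominal return = 10.6% × (1 − 0.36) = 6.7840%.
1 + r = 1.06784 / 1.03850 = 1.028252
After-tax real rate = 1.028252 − 1 → 2.83%.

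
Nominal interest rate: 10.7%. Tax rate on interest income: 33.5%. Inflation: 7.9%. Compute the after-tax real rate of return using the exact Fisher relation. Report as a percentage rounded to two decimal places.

-0.73%

After-tax nominal return = 10.7% × (1 − 0.335) = 7.1155%.
1 + r = 1.071155 / 1.07900 = 0.992729
After-tax real rate = 0.992729 − 1 → -0.73%.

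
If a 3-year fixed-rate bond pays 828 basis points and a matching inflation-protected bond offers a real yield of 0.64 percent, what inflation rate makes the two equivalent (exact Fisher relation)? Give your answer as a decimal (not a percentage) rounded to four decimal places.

(1 + π) = (1 + i)/(1 + r) = 1.08280 / 1.00640 = 1.075914
Break-even inflation = 1.075914 − 1 → 0.0759.

0.0759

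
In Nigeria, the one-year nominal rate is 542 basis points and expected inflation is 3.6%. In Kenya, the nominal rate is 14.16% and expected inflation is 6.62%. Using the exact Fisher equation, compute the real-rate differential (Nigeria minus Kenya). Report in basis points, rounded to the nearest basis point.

-532 basis points

Nigeria: (1 + 0.0542)/(1 + 0.0360) − 1 = 1.7568%
Kenya: (1 + 0.1416)/(1 + 0.0662) − 1 = 7.0718%
Differential = 1.7568% − 7.0718% = -5.3151% → -532 basis points.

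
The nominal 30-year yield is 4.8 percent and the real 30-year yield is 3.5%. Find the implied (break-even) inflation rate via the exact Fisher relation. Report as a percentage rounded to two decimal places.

1.26%

(1 + π) = (1 + i)/(1 + r) = 1.04800 / 1.03500 = 1.012560
Break-even inflation = 1.012560 − 1 → 1.26%.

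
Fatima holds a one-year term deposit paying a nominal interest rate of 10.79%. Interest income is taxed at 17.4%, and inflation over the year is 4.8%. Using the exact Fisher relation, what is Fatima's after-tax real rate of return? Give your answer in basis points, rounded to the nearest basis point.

After-tax nominal return = 10.79% × (1 − 0.174) = 8.91254%.
1 + r = 1.0891254 / 1.04800 = 1.039242
After-tax real rate = 1.039242 − 1 → 392 basis points.

392 basis points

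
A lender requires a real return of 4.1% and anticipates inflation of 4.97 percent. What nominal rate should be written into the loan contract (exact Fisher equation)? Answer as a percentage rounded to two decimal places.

(1 + i) = (1 + r)(1 + π) = 1.04100 × 1.04970 = 1.0927377
i = 1.0927377 − 1, so the required nominal rate is 9.27%.

9.27%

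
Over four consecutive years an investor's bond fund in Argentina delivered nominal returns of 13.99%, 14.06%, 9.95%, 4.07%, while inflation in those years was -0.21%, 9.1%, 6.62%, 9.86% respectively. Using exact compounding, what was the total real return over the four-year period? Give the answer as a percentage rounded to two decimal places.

Nominal growth factor = 1.1399 × 1.1406 × 1.0995 × 1.0407 = 1.487719
Price-level growth factor = 0.9979 × 1.0910 × 1.0662 × 1.0986 = 1.275234
Real growth factor = 1.487719 / 1.275234 = 1.166624
Total real return = 1.166624 − 1 → 16.66%.

16.66%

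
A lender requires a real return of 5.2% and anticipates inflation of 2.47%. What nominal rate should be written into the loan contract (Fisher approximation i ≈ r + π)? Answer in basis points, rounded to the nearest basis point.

767 basis points

i ≈ r + π = 5.2% + 2.47% = 767 basis points.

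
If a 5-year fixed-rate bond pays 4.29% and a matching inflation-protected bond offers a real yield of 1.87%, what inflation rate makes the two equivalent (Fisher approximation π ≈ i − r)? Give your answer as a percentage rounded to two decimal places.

π ≈ i − r = 4.29% − 1.87% → 2.42%.

2.42%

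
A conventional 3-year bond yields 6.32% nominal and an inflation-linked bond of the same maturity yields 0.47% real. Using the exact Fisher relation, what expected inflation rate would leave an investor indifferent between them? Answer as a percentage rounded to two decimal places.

5.82%

(1 + π) = (1 + i)/(1 + r) = 1.06320 / 1.00470 = 1.058226
Break-even inflation = 1.058226 − 1 → 5.82%.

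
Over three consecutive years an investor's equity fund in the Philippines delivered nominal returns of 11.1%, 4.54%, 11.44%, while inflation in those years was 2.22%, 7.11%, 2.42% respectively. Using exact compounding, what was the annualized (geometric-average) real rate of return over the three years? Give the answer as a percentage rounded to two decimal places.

Compound the nominal returns: 1.1110 × 1.0454 × 1.1144 = 1.29430807.
Compound inflation: 1.0222 × 1.0711 × 1.0242 = 1.12137448.
Deflate: 1.29430807 / 1.12137448 = 1.15421574.
Annualized real rate = 1.15421574^(1/3) − 1 = 4.8968% → 4.90%.

4.90%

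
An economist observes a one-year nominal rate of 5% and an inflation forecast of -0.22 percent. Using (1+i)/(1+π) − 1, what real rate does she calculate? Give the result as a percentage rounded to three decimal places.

5.232%

By the Fisher identity, 1 + r = (1 + i)/(1 + π).
1 + r = 1.05000 / 0.99780 = 1.0523151
r = 1.0523151 − 1 = 5.23151%, i.e. 5.232%.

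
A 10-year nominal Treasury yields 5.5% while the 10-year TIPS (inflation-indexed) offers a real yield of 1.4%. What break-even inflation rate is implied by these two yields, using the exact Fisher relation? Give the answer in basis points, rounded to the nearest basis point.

404 basis points

(1 + π) = (1 + i)/(1 + r) = 1.05500 / 1.01400 = 1.040434
Break-even inflation = 1.040434 − 1 → 404 basis points.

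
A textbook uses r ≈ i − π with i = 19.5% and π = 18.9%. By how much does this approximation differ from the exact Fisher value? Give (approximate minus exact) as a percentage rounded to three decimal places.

0.095%

Approximate: r ≈ 19.500% − 18.900% = 0.6000%
Exact: (1 + 0.1950)/(1 + 0.1890) − 1 = 0.5046%
Error = 0.6000% − 0.5046% = 0.0954% → 0.095%.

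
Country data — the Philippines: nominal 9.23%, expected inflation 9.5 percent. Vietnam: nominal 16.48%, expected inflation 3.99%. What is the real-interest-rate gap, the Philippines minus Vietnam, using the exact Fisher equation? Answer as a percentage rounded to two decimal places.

The Philippines: (1 + 0.0923)/(1 + 0.0950) − 1 = -0.2466%
Vietnam: (1 + 0.1648)/(1 + 0.0399) − 1 = 12.0108%
Differential = -0.2466% − 12.0108% = -12.2573% → -12.26%.

-12.26%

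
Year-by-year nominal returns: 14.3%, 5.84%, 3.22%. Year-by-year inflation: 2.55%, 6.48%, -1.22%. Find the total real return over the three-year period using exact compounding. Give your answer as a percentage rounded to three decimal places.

Compound the nominal returns: 1.1430 × 1.0584 × 1.0322 = 1.248705.
Compound inflation: 1.0255 × 1.0648 × 0.9878 = 1.078631.
Deflate: 1.248705 / 1.078631 = 1.157676.
Total real return = 1.157676 − 1 → 15.768%.

15.768%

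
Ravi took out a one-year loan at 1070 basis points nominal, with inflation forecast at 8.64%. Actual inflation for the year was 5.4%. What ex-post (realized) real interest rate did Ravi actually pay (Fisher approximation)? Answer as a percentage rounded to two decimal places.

Ex-post: 10.7% − 5.4% = 5.300%
So the realized real rate is 5.30%.

5.30%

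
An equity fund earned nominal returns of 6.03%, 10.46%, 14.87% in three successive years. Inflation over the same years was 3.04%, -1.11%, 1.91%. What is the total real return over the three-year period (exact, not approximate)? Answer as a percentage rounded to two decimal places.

Compound the nominal returns: 1.0603 × 1.1046 × 1.1487 = 1.345366.
Compound inflation: 1.0304 × 0.9889 × 1.0191 = 1.038425.
Deflate: 1.345366 / 1.038425 = 1.295583.
Total real return = 1.295583 − 1 → 29.56%.

29.56%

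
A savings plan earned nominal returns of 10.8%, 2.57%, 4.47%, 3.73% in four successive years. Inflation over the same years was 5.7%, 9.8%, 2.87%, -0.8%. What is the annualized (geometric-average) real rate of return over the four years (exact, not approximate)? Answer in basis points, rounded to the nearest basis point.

Nominal growth factor = 1.1080 × 1.0257 × 1.0447 × 1.0373 = 1.23156146
Price-level growth factor = 1.0570 × 1.0980 × 1.0287 × 0.9920 = 1.18434366
Real growth factor = 1.23156146 / 1.18434366 = 1.03986832
Annualized real rate = 1.03986832^(1/4) − 1 = 0.9821% → 98 basis points.

98 basis points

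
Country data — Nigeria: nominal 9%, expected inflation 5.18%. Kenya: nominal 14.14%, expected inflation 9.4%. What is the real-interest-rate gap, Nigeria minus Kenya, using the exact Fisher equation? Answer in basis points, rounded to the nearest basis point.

-70 basis points

Nigeria: (1 + 0.0900)/(1 + 0.0518) − 1 = 3.6319%
Kenya: (1 + 0.1414)/(1 + 0.0940) − 1 = 4.3327%
Differential = 3.6319% − 4.3327% = -0.7009% → -70 basis points.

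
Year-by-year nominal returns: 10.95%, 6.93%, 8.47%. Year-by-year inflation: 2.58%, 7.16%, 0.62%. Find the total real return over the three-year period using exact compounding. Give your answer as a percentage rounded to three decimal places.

16.347%

Compound the nominal returns: 1.1095 × 1.0693 × 1.0847 = 1.286875.
Compound inflation: 1.0258 × 1.0716 × 1.0062 = 1.106063.
Deflate: 1.286875 / 1.106063 = 1.163474.
Total real return = 1.163474 − 1 → 16.347%.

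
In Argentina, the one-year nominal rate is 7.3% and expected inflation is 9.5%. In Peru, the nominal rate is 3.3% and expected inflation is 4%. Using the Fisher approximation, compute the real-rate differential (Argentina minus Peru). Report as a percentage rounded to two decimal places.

Argentina: 7.3% − 9.5% = -2.200%
Peru: 3.3% − 4% = -0.700%
Differential = -1.500% → -1.50%.

-1.50%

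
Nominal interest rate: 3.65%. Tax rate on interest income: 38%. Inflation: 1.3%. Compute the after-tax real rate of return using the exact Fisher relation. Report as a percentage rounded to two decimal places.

0.95%

After-tax nominal return = 3.65% × (1 − 0.38) = 2.2630%.
1 + r = 1.02263 / 1.01300 = 1.009506
After-tax real rate = 1.009506 − 1 → 0.95%.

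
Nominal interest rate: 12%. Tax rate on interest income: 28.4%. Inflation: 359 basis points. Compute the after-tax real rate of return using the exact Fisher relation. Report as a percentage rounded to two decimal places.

4.83%

After-tax nominal return = 12% × (1 − 0.284) = 8.5920%.
1 + r = 1.08592 / 1.03590 = 1.048287
After-tax real rate = 1.048287 − 1 → 4.83%.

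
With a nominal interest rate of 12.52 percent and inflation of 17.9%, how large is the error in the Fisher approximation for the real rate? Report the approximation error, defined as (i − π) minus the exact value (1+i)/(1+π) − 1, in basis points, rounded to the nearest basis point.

-82 basis points

Approximate: r ≈ 12.520% − 17.900% = -5.3800%
Exact: (1 + 0.1252)/(1 + 0.1790) − 1 = -4.5632%
Error = -5.3800% − (-4.5632%) = -0.8168% → -82 basis points.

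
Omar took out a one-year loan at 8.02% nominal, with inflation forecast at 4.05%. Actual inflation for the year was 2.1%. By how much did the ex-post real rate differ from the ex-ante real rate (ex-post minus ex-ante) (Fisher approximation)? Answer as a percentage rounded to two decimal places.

1.95%

Ex-ante: 8.02% − 4.05% = 3.970%
Ex-post: 8.02% − 2.1% = 5.920%
Difference (ex-post − ex-ante) = 1.9500% → 1.95%.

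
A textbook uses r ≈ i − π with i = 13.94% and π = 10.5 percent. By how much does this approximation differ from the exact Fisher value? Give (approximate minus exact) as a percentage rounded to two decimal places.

Approximate: r ≈ 13.940% − 10.500% = 3.4400%
Exact: (1 + 0.1394)/(1 + 0.1050) − 1 = 3.1131%
Error = 3.4400% − 3.1131% = 0.3269% → 0.33%.

0.33%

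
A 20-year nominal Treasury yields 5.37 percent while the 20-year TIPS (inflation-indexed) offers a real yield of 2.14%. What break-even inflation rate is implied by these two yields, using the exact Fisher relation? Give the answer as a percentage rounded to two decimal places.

3.16%

(1 + π) = (1 + i)/(1 + r) = 1.05370 / 1.02140 = 1.031623
Break-even inflation = 1.031623 − 1 → 3.16%.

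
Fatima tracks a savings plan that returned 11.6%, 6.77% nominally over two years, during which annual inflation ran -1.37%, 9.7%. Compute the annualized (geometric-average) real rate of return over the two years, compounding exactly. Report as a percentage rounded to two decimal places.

4.94%

Compound the nominal returns: 1.1160 × 1.0677 = 1.19155320.
Compound inflation: 0.9863 × 1.0970 = 1.08197110.
Deflate: 1.19155320 / 1.08197110 = 1.10128006.
Annualized real rate = 1.10128006^(1/2) − 1 = 4.9419% → 4.94%.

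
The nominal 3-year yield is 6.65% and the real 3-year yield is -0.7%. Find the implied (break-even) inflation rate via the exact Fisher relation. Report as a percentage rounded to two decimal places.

7.40%

(1 + π) = (1 + i)/(1 + r) = 1.06650 / 0.99300 = 1.074018
Break-even inflation = 1.074018 − 1 → 7.40%.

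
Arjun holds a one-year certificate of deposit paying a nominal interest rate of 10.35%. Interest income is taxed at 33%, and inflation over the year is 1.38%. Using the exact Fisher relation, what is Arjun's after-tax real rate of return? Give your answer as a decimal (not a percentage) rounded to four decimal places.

After-tax nominal return = 10.35% × (1 − 0.33) = 6.9345%.
1 + r = 1.069345 / 1.01380 = 1.054789
After-tax real rate = 1.054789 − 1 → 0.0548.

0.0548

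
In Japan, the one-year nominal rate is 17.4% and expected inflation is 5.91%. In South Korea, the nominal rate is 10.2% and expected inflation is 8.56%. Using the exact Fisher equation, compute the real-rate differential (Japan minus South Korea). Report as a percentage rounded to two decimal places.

9.34%

Japan: (1 + 0.1740)/(1 + 0.0591) − 1 = 10.8488%
South Korea: (1 + 0.1020)/(1 + 0.0856) − 1 = 1.5107%
Differential = 10.8488% − 1.5107% = 9.3381% → 9.34%.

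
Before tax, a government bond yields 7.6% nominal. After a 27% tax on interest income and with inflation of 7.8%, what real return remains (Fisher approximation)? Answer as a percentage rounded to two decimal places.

-2.25%

After-tax nominal return = 7.6% × (1 − 0.27) = 5.5480%.
r ≈ 5.5480% − 7.8% → -2.25%.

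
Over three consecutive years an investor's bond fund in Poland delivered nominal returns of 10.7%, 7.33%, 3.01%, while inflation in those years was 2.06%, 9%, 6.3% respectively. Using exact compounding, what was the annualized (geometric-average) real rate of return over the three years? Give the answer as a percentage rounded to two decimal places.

Nominal growth factor = 1.1070 × 1.0733 × 1.0301 = 1.22390621
Price-level growth factor = 1.0206 × 1.0900 × 1.0630 = 1.18253860
Real growth factor = 1.22390621 / 1.18253860 = 1.03498203
Annualized real rate = 1.03498203^(1/3) − 1 = 1.1527% → 1.15%.

1.15%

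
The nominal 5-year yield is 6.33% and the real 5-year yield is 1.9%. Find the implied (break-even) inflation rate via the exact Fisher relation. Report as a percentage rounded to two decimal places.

4.35%

(1 + π) = (1 + i)/(1 + r) = 1.06330 / 1.01900 = 1.043474
Break-even inflation = 1.043474 − 1 → 4.35%.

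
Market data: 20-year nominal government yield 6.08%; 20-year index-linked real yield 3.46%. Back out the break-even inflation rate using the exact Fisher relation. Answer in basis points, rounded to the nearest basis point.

(1 + π) = (1 + i)/(1 + r) = 1.06080 / 1.03460 = 1.025324
Break-even inflation = 1.025324 − 1 → 253 basis points.

253 basis points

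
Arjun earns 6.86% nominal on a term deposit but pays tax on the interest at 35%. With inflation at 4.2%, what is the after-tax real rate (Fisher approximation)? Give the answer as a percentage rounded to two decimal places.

0.26%

After-tax nominal return = 6.86% × (1 − 0.35) = 4.4590%.
r ≈ 4.4590% − 4.2% → 0.26%.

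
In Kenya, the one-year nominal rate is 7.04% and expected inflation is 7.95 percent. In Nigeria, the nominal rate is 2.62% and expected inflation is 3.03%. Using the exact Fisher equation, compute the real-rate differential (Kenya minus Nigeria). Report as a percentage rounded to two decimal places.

Kenya: (1 + 0.0704)/(1 + 0.0795) − 1 = -0.84298%
Nigeria: (1 + 0.0262)/(1 + 0.0303) − 1 = -0.39794%
Differential = -0.84298% − (-0.39794%) = -0.44504% → -0.45%.

-0.45%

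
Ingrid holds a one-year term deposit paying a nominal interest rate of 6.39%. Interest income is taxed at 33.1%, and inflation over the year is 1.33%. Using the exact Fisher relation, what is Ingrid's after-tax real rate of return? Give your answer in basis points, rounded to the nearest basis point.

291 basis points

After-tax nominal return = 6.39% × (1 − 0.331) = 4.27491%.
1 + r = 1.0427491 / 1.01330 = 1.029063
After-tax real rate = 1.029063 − 1 → 291 basis points.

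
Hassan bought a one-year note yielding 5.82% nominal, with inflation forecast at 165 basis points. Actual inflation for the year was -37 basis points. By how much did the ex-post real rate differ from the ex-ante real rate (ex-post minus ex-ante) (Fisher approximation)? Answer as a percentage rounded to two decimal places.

2.02%

Ex-ante: 5.82% − 1.65% = 4.170%
Ex-post: 5.82% − (-0.37%) = 6.190%
Difference (ex-post − ex-ante) = 2.0200% → 2.02%.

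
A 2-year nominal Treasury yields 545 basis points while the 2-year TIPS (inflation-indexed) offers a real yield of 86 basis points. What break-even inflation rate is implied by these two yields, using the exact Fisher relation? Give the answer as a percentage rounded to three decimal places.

4.551%

(1 + π) = (1 + i)/(1 + r) = 1.05450 / 1.00860 = 1.045509
Break-even inflation = 1.045509 − 1 → 4.551%.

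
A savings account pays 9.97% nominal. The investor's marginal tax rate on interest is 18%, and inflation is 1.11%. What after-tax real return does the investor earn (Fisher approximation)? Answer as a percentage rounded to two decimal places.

7.07%

After-tax nominal return = 9.97% × (1 − 0.18) = 8.1754%.
r ≈ 8.1754% − 1.11% → 7.07%.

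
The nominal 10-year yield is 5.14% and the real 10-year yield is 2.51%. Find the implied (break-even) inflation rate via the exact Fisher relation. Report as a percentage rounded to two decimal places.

(1 + π) = (1 + i)/(1 + r) = 1.05140 / 1.02510 = 1.025656
Break-even inflation = 1.025656 − 1 → 2.57%.

2.57%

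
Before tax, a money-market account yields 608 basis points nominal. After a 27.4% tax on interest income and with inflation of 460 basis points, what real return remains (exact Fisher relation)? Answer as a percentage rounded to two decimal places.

After-tax nominal return = 6.08% × (1 − 0.274) = 4.41408%.
1 + r = 1.0441408 / 1.04600 = 0.998223
After-tax real rate = 0.998223 − 1 → -0.18%.

-0.18%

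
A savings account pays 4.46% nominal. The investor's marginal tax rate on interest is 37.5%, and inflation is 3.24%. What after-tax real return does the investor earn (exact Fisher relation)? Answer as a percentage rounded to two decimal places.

-0.44%

After-tax nominal return = 4.46% × (1 − 0.375) = 2.7875%.
1 + r = 1.027875 / 1.03240 = 0.995617
After-tax real rate = 0.995617 − 1 → -0.44%.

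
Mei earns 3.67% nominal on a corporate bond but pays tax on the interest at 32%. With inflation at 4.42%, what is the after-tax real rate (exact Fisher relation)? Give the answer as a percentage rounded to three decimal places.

After-tax nominal return = 3.67% × (1 − 0.32) = 2.4956%.
1 + r = 1.024956 / 1.04420 = 0.981571
After-tax real rate = 0.981571 − 1 → -1.843%.

-1.843%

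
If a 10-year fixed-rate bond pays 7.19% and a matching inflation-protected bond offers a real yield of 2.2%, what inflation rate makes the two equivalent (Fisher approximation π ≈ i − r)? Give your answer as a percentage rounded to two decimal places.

π ≈ i − r = 7.19% − 2.2% → 4.99%.

4.99%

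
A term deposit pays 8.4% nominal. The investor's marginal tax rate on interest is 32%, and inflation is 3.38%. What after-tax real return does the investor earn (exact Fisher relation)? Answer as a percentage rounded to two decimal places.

After-tax nominal return = 8.4% × (1 − 0.32) = 5.7120%.
1 + r = 1.05712 / 1.03380 = 1.022558
After-tax real rate = 1.022558 − 1 → 2.26%.

2.26%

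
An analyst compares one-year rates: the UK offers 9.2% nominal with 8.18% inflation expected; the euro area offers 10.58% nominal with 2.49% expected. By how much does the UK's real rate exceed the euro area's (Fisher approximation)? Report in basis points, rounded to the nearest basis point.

-707 basis points

The UK: 9.2% − 8.18% = 1.020%
The euro area: 10.58% − 2.49% = 8.090%
Differential = -7.070% → -707 basis points.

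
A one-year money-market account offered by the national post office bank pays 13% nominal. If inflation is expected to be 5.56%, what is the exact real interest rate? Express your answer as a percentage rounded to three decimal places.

By the Fisher identity, 1 + r = (1 + i)/(1 + π).
1 + r = 1.13000 / 1.05560 = 1.070481
r = 1.070481 − 1 = 7.0481%, i.e. 7.048%.

7.048%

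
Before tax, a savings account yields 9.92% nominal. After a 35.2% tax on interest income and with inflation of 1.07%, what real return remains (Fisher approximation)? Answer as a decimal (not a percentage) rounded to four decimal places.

0.0536

After-tax nominal return = 9.92% × (1 − 0.352) = 6.42816%.
r ≈ 6.42816% − 1.07% → 0.0536.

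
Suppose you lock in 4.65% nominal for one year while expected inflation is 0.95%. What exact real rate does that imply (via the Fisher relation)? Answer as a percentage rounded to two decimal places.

By the Fisher relation, 1 + r = (1 + i)/(1 + π).
1 + r = 1.04650 / 1.00950 = 1.036652
r = 1.036652 − 1 = 3.6652%, i.e. 3.67%.

3.67%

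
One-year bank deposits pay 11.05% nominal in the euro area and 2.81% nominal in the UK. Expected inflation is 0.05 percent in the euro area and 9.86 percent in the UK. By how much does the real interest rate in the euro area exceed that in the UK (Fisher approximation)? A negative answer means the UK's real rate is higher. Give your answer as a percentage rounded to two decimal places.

The euro area: 11.05% − 0.05% = 11.000%
The UK: 2.81% − 9.86% = -7.050%
Differential = 18.050% → 18.05%.

18.05%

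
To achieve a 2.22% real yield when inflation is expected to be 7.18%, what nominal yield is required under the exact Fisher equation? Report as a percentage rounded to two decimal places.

(1 + i) = (1 + r)(1 + π) = 1.02220 × 1.07180 = 1.09559396
i = 1.09559396 − 1, so the required nominal rate is 9.56%.

9.56%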